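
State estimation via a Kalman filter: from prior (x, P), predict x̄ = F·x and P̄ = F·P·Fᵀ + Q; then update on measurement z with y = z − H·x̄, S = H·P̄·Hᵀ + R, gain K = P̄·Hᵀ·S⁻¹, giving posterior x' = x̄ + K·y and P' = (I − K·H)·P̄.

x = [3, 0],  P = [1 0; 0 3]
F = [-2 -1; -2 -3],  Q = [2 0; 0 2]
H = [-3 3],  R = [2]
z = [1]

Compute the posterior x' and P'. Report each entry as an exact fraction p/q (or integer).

x' = [-432/73, -408/73]
P' = [585/73 589/73; 589/73 609/73]

x̄ = F·x = [-6, -6]
P̄ = F·P·Fᵀ + Q = [9 13; 13 33]
y = z − H·x̄ = [1]
S = H·P̄·Hᵀ + R = [146]
K = P̄·Hᵀ·S⁻¹ = [6/73; 30/73]
x' = x̄ + K·y = [-432/73, -408/73]
P' = (I − K·H)·P̄ = [585/73 589/73; 589/73 609/73]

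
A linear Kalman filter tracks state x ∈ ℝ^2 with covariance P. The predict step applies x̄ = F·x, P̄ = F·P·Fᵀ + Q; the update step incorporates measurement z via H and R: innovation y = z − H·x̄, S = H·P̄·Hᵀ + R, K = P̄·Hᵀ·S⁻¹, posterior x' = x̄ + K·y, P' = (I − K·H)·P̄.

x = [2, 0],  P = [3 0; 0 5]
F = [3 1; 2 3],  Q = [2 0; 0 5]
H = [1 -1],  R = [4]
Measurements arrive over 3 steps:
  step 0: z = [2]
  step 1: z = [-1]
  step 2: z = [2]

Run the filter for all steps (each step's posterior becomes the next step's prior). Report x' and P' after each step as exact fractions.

step 0: x̄ = F·x = [6, 4]
step 0: P̄ = F·P·Fᵀ + Q = [34 33; 33 62]
step 0: y = z − H·x̄ = [0]
step 0: S = H·P̄·Hᵀ + R = [34]
step 0: K = P̄·Hᵀ·S⁻¹ = [1/34; -29/34]
step 0: x' = x̄ + K·y = [6, 4]
step 0: P' = (I − K·H)·P̄ = [1155/34 1151/34; 1151/34 1267/34]
step 1: x̄ = F·x = [22, 24]
step 1: P̄ = F·P·Fᵀ + Q = [9318/17 688; 688 1765/2]
step 1: y = z − H·x̄ = [1]
step 1: S = H·P̄·Hᵀ + R = [1993/34]
step 1: K = P̄·Hᵀ·S⁻¹ = [-4756/1993; -6613/1993]
step 1: x' = x̄ + K·y = [39090/1993, 41219/1993]
step 1: P' = (I − K·H)·P̄ = [427118/1993 446142/1993; 446142/1993 472594/1993]
step 2: x̄ = F·x = [158489/1993, 201837/1993]
step 2: P̄ = F·P·Fᵀ + Q = [6997494/1993 8888052/1993; 8888052/1993 11325487/1993]
step 2: y = z − H·x̄ = [47334/1993]
step 2: S = H·P̄·Hᵀ + R = [554849/1993]
step 2: K = P̄·Hᵀ·S⁻¹ = [-1890558/554849; -2437435/554849]
step 2: x' = x̄ + K·y = [-777827/554849, -1698189/554849]
step 2: P' = (I − K·H)·P̄ = [154712994/554849 162275226/554849; 162275226/554849 172024966/554849]

step 0: x' = [6, 4], P' = [1155/34 1151/34; 1151/34 1267/34]
step 1: x' = [39090/1993, 41219/1993], P' = [427118/1993 446142/1993; 446142/1993 472594/1993]
step 2: x' = [-777827/554849, -1698189/554849], P' = [154712994/554849 162275226/554849; 162275226/554849 172024966/554849]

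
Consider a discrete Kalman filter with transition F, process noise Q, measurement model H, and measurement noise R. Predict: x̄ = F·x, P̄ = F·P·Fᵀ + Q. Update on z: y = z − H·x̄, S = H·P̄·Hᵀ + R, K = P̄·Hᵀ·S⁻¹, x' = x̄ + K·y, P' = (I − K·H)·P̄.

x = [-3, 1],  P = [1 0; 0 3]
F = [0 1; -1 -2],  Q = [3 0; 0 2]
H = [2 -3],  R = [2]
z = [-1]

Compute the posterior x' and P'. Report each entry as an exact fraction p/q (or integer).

x' = [1, 1]
P' = [498/233 312/233; 312/233 246/233]

x̄ = F·x = [1, 1]
P̄ = F·P·Fᵀ + Q = [6 -6; -6 15]
y = z − H·x̄ = [0]
S = H·P̄·Hᵀ + R = [233]
K = P̄·Hᵀ·S⁻¹ = [30/233; -57/233]
x' = x̄ + K·y = [1, 1]
P' = (I − K·H)·P̄ = [498/233 312/233; 312/233 246/233]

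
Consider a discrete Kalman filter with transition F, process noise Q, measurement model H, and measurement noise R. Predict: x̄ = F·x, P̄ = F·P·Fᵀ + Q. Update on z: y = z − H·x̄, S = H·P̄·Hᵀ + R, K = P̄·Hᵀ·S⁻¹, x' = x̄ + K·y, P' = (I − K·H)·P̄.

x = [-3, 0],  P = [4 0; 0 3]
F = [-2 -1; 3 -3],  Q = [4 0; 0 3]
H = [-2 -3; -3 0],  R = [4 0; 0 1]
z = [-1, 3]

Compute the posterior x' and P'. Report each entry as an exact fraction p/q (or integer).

x̄ = F·x = [6, -9]
P̄ = F·P·Fᵀ + Q = [23 -15; -15 66]
y = z − H·x̄ = [-16, 21]
S = H·P̄·Hᵀ + R = [510 3; 3 208]
K = P̄·Hᵀ·S⁻¹ = [-1/106071 -11729/35357; -11693/35357 7818/35357]
x' = x̄ + K·y = [-102485/106071, 33053/35357]
P' = (I − K·H)·P̄ = [11729/106071 -2606/35357; -2606/35357 17328/35357]

x' = [-102485/106071, 33053/35357]
P' = [11729/106071 -2606/35357; -2606/35357 17328/35357]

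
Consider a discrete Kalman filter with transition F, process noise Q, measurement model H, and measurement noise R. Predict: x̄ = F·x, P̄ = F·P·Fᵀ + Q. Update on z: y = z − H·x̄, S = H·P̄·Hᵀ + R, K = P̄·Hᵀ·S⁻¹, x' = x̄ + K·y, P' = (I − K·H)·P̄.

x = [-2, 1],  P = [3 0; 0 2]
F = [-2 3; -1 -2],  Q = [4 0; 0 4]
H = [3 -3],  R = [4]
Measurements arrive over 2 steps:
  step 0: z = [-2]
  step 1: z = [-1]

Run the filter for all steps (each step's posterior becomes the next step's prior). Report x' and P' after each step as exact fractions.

step 0: x' = [1111/553, 207/79], P' = [4402/553 606/79; 606/79 618/79]
step 1: x' = [56525/84152, 162833/168304], P' = [39725/10519 76855/21038; 76855/21038 167159/42076]

step 0: x̄ = F·x = [7, 0]
step 0: P̄ = F·P·Fᵀ + Q = [34 -6; -6 15]
step 0: y = z − H·x̄ = [-23]
step 0: S = H·P̄·Hᵀ + R = [553]
step 0: K = P̄·Hᵀ·S⁻¹ = [120/553; -9/79]
step 0: x' = x̄ + K·y = [1111/553, 207/79]
step 0: P' = (I − K·H)·P̄ = [4402/553 606/79; 606/79 618/79]
step 1: x̄ = F·x = [2125/553, -4009/553]
step 1: P̄ = F·P·Fᵀ + Q = [7850/553 -12910/553; -12910/553 40886/553]
step 1: y = z − H·x̄ = [-18955/553]
step 1: S = H·P̄·Hᵀ + R = [673216/553]
step 1: K = P̄·Hᵀ·S⁻¹ = [7785/84152; -40347/168304]
step 1: x' = x̄ + K·y = [56525/84152, 162833/168304]
step 1: P' = (I − K·H)·P̄ = [39725/10519 76855/21038; 76855/21038 167159/42076]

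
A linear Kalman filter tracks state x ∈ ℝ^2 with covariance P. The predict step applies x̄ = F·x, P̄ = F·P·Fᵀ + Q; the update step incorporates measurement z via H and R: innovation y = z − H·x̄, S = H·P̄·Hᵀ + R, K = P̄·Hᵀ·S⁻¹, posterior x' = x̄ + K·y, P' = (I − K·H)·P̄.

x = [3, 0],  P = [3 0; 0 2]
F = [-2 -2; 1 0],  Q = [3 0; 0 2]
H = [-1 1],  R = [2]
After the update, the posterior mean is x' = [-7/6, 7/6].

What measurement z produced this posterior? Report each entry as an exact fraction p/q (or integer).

x̄ = F·x = [-6, 3]
P̄ = F·P·Fᵀ + Q = [23 -6; -6 5]
S = H·P̄·Hᵀ + R = [42]
K = P̄·Hᵀ·S⁻¹ = [-29/42; 11/42]
x' − x̄ = [29/6, -11/6] = K·y
y = (KᵀK)⁻¹·Kᵀ·(x' − x̄) = [-7]
z = y + H·x̄ = [-7] + [9] = [2]

z = [2]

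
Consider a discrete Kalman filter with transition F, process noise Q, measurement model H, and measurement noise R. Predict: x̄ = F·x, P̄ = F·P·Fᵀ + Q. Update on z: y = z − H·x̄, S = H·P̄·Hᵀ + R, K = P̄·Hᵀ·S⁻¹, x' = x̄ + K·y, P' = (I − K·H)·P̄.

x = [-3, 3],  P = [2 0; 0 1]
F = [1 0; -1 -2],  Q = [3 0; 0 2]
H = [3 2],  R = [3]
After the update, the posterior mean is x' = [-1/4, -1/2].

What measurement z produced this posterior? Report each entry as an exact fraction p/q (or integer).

x̄ = F·x = [-3, -3]
P̄ = F·P·Fᵀ + Q = [5 -2; -2 8]
S = H·P̄·Hᵀ + R = [56]
K = P̄·Hᵀ·S⁻¹ = [11/56; 5/28]
x' − x̄ = [11/4, 5/2] = K·y
y = (KᵀK)⁻¹·Kᵀ·(x' − x̄) = [14]
z = y + H·x̄ = [14] + [-15] = [-1]

z = [-1]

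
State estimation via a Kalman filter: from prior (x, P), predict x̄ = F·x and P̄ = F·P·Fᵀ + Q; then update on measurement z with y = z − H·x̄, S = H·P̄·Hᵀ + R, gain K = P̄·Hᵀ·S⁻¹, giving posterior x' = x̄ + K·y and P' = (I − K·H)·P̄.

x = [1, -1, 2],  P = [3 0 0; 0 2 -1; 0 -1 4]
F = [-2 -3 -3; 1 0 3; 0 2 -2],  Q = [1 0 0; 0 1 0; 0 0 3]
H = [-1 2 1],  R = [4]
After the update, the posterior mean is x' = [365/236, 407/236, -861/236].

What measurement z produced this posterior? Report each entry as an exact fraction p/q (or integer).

z = [-2]

x̄ = F·x = [-5, 7, -6]
P̄ = F·P·Fᵀ + Q = [49 -33 12; -33 40 -30; 12 -30 35]
S = H·P̄·Hᵀ + R = [236]
K = P̄·Hᵀ·S⁻¹ = [-103/236; 83/236; -37/236]
x' − x̄ = [1545/236, -1245/236, 555/236] = K·y
y = (KᵀK)⁻¹·Kᵀ·(x' − x̄) = [-15]
z = y + H·x̄ = [-15] + [13] = [-2]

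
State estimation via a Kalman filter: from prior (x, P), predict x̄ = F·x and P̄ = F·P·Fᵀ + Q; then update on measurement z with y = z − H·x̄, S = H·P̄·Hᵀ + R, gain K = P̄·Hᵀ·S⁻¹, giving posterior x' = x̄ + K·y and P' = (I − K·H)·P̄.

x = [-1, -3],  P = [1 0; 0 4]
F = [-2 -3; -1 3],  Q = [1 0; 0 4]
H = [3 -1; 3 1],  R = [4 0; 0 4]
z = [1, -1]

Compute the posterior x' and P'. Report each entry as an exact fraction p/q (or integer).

x̄ = F·x = [11, -8]
P̄ = F·P·Fᵀ + Q = [41 -34; -34 41]
y = z − H·x̄ = [-40, -26]
S = H·P̄·Hᵀ + R = [618 328; 328 210]
K = P̄·Hᵀ·S⁻¹ = [1889/11098 1753/11098; -5011/11098 4603/11098]
x' = x̄ + K·y = [470/5549, -4011/5549]
P' = (I − K·H)·P̄ = [1214/5549 -136/5549; -136/5549 9614/5549]

x' = [470/5549, -4011/5549]
P' = [1214/5549 -136/5549; -136/5549 9614/5549]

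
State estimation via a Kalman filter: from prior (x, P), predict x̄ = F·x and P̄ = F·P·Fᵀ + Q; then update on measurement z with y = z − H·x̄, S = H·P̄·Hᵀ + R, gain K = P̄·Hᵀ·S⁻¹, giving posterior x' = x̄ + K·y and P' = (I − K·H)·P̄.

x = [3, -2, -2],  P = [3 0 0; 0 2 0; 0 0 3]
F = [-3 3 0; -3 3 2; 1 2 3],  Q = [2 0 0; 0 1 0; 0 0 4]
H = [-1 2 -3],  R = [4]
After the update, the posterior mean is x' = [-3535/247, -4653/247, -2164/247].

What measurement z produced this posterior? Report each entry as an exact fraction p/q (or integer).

x̄ = F·x = [-15, -19, -7]
P̄ = F·P·Fᵀ + Q = [47 45 3; 45 58 21; 3 21 42]
S = H·P̄·Hᵀ + R = [247]
K = P̄·Hᵀ·S⁻¹ = [34/247; 8/247; -87/247]
x' − x̄ = [170/247, 40/247, -435/247] = K·y
y = (KᵀK)⁻¹·Kᵀ·(x' − x̄) = [5]
z = y + H·x̄ = [5] + [-2] = [3]

z = [3]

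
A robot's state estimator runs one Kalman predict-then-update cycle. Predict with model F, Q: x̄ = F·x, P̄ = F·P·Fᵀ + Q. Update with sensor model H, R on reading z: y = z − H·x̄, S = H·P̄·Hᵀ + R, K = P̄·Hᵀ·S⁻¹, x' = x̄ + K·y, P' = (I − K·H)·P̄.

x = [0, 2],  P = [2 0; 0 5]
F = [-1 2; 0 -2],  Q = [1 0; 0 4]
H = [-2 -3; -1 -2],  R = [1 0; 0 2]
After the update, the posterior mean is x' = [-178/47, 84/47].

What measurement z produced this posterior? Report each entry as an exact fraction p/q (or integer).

z = [3, -2]

x̄ = F·x = [4, -4]
P̄ = F·P·Fᵀ + Q = [23 -20; -20 24]
S = H·P̄·Hᵀ + R = [69 50; 50 41]
K = P̄·Hᵀ·S⁻¹ = [-276/329 473/329; 88/329 -332/329]
x' − x̄ = [-366/47, 272/47] = K·y
y = (KᵀK)⁻¹·Kᵀ·(x' − x̄) = [-1, -6]
z = y + H·x̄ = [-1, -6] + [4, 4] = [3, -2]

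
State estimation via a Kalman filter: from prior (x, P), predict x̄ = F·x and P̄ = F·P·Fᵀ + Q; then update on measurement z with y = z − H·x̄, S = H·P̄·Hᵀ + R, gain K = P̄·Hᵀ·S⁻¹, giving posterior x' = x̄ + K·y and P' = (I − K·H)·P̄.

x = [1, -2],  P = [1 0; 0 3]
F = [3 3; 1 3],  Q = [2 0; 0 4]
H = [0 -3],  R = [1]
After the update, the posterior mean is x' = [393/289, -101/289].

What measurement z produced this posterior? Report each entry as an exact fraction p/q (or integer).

x̄ = F·x = [-3, -5]
P̄ = F·P·Fᵀ + Q = [38 30; 30 32]
S = H·P̄·Hᵀ + R = [289]
K = P̄·Hᵀ·S⁻¹ = [-90/289; -96/289]
x' − x̄ = [1260/289, 1344/289] = K·y
y = (KᵀK)⁻¹·Kᵀ·(x' − x̄) = [-14]
z = y + H·x̄ = [-14] + [15] = [1]

z = [1]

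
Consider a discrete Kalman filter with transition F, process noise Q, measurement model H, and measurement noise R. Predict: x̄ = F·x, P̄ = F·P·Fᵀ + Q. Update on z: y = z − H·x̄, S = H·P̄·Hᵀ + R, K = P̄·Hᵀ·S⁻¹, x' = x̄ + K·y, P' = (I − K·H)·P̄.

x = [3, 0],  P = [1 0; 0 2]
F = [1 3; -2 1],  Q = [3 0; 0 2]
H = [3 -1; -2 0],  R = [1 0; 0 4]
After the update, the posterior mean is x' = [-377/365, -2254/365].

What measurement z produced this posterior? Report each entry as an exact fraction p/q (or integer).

x̄ = F·x = [3, -6]
P̄ = F·P·Fᵀ + Q = [22 4; 4 8]
S = H·P̄·Hᵀ + R = [183 -124; -124 92]
K = P̄·Hᵀ·S⁻¹ = [62/365 -91/365; -156/365 -242/365]
x' − x̄ = [-1472/365, -64/365] = K·y
y = (KᵀK)⁻¹·Kᵀ·(x' − x̄) = [-12, 8]
z = y + H·x̄ = [-12, 8] + [15, -6] = [3, 2]

z = [3, 2]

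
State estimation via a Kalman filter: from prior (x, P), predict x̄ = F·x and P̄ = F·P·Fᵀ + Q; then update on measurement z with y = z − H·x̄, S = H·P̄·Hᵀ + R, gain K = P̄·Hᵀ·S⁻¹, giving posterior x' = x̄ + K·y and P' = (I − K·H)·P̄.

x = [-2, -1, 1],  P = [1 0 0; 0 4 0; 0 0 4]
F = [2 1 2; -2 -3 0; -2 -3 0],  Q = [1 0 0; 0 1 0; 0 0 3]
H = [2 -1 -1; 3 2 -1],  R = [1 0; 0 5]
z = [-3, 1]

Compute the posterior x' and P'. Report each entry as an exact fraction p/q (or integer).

x̄ = F·x = [-3, 7, 7]
P̄ = F·P·Fᵀ + Q = [25 -16 -16; -16 41 40; -16 40 43]
y = z − H·x̄ = [17, 3]
S = H·P̄·Hᵀ + R = [393 135; 135 181]
K = P̄·Hᵀ·S⁻¹ = [6877/52908 4039/17636; -19643/52908 4299/17636; -9665/26454 1867/8818]
x' = x̄ + K·y = [-1366/13227, 18779/13227, 18838/13227]
P' = (I − K·H)·P̄ = [43883/52908 3275/52908 38807/26454; 3275/52908 26951/52908 -379/26454; 38807/26454 -379/26454 43829/13227]

x' = [-1366/13227, 18779/13227, 18838/13227]
P' = [43883/52908 3275/52908 38807/26454; 3275/52908 26951/52908 -379/26454; 38807/26454 -379/26454 43829/13227]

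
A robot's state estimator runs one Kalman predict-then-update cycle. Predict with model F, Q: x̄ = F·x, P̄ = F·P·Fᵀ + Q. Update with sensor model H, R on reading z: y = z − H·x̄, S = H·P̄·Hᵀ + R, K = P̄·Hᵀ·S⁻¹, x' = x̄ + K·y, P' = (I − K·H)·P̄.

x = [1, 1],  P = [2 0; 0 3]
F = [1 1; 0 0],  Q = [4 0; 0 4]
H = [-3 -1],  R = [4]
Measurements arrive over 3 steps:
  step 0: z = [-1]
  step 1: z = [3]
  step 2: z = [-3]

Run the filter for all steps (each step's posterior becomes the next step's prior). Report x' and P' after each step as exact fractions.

step 0: x' = [43/89, -20/89], P' = [72/89 -108/89; -108/89 340/89]
step 1: x' = [-299/355, -84/355], P' = [276/355 -414/355; -414/355 1331/355]
step 2: x' = [16727/22631, 8856/22631], P' = [17592/22631 -26388/22631; -26388/22631 84844/22631]

step 0: x̄ = F·x = [2, 0]
step 0: P̄ = F·P·Fᵀ + Q = [9 0; 0 4]
step 0: y = z − H·x̄ = [5]
step 0: S = H·P̄·Hᵀ + R = [89]
step 0: K = P̄·Hᵀ·S⁻¹ = [-27/89; -4/89]
step 0: x' = x̄ + K·y = [43/89, -20/89]
step 0: P' = (I − K·H)·P̄ = [72/89 -108/89; -108/89 340/89]
step 1: x̄ = F·x = [23/89, 0]
step 1: P̄ = F·P·Fᵀ + Q = [552/89 0; 0 4]
step 1: y = z − H·x̄ = [336/89]
step 1: S = H·P̄·Hᵀ + R = [5680/89]
step 1: K = P̄·Hᵀ·S⁻¹ = [-207/710; -89/1420]
step 1: x' = x̄ + K·y = [-299/355, -84/355]
step 1: P' = (I − K·H)·P̄ = [276/355 -414/355; -414/355 1331/355]
step 2: x̄ = F·x = [-383/355, 0]
step 2: P̄ = F·P·Fᵀ + Q = [2199/355 0; 0 4]
step 2: y = z − H·x̄ = [-2214/355]
step 2: S = H·P̄·Hᵀ + R = [22631/355]
step 2: K = P̄·Hᵀ·S⁻¹ = [-6597/22631; -1420/22631]
step 2: x' = x̄ + K·y = [16727/22631, 8856/22631]
step 2: P' = (I − K·H)·P̄ = [17592/22631 -26388/22631; -26388/22631 84844/22631]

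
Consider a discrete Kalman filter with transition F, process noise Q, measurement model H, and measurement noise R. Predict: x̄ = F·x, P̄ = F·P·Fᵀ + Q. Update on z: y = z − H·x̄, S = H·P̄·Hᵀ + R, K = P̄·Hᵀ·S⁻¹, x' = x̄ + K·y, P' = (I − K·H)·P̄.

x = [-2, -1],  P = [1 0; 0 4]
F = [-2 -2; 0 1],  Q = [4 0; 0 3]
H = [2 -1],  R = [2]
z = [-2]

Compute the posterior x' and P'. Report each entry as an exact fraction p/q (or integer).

x' = [-18/137, 208/137]
P' = [152/137 192/137; 192/137 430/137]

x̄ = F·x = [6, -1]
P̄ = F·P·Fᵀ + Q = [24 -8; -8 7]
y = z − H·x̄ = [-15]
S = H·P̄·Hᵀ + R = [137]
K = P̄·Hᵀ·S⁻¹ = [56/137; -23/137]
x' = x̄ + K·y = [-18/137, 208/137]
P' = (I − K·H)·P̄ = [152/137 192/137; 192/137 430/137]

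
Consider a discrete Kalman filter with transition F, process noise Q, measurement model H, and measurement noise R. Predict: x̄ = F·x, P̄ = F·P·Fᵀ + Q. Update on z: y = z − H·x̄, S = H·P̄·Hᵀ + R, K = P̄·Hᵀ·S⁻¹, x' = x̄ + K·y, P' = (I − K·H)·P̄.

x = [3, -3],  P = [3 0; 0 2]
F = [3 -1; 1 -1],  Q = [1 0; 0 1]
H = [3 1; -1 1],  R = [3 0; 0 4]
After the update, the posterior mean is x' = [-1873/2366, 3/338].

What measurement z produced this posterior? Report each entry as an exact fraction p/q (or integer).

x̄ = F·x = [12, 6]
P̄ = F·P·Fᵀ + Q = [30 11; 11 6]
S = H·P̄·Hᵀ + R = [345 -62; -62 18]
K = P̄·Hᵀ·S⁻¹ = [320/1183 -293/2366; 28/169 99/338]
x' − x̄ = [-30265/2366, -2025/338] = K·y
y = (KᵀK)⁻¹·Kᵀ·(x' − x̄) = [-45, 5]
z = y + H·x̄ = [-45, 5] + [42, -6] = [-3, -1]

z = [-3, -1]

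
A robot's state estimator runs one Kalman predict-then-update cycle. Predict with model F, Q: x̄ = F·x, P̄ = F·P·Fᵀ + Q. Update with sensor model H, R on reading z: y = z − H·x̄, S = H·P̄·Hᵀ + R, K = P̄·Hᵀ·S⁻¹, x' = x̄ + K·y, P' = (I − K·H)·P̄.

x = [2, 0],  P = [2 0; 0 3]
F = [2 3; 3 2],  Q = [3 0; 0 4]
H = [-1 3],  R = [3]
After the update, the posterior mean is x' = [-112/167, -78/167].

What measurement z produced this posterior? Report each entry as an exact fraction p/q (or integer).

x̄ = F·x = [4, 6]
P̄ = F·P·Fᵀ + Q = [38 30; 30 34]
S = H·P̄·Hᵀ + R = [167]
K = P̄·Hᵀ·S⁻¹ = [52/167; 72/167]
x' − x̄ = [-780/167, -1080/167] = K·y
y = (KᵀK)⁻¹·Kᵀ·(x' − x̄) = [-15]
z = y + H·x̄ = [-15] + [14] = [-1]

z = [-1]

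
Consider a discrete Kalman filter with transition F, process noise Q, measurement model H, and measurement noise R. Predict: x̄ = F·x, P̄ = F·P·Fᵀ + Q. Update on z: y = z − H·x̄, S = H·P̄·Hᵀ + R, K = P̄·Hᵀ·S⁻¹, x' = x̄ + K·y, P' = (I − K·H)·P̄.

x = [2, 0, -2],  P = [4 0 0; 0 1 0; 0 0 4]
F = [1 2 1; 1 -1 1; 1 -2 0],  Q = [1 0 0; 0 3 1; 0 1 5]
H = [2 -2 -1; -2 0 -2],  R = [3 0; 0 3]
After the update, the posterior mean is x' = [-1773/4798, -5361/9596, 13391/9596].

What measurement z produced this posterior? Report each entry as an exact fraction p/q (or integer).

z = [-1, -2]

x̄ = F·x = [0, 0, 2]
P̄ = F·P·Fᵀ + Q = [13 6 0; 6 12 7; 0 7 13]
S = H·P̄·Hᵀ + R = [96 26; 26 107]
K = P̄·Hᵀ·S⁻¹ = [1087/4798 -715/2399; -1357/9596 -1001/4798; -2213/9596 -897/4798]
x' − x̄ = [-1773/4798, -5361/9596, -5801/9596] = K·y
y = (KᵀK)⁻¹·Kᵀ·(x' − x̄) = [1, 2]
z = y + H·x̄ = [1, 2] + [-2, -4] = [-1, -2]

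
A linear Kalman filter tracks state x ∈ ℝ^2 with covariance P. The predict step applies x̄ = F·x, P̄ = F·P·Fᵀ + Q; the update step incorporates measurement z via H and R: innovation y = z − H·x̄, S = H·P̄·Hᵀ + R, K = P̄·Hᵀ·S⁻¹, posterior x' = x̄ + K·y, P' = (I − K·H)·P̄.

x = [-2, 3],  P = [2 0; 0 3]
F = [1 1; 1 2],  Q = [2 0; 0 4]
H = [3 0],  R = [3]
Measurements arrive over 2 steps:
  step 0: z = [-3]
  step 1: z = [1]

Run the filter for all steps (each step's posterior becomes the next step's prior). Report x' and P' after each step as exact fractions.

step 0: x' = [-10/11, 20/11], P' = [7/22 4/11; 4/11 102/11]
step 1: x' = [291/835, 1519/835], P' = [271/835 439/835; 439/835 9511/835]

step 0: x̄ = F·x = [1, 4]
step 0: P̄ = F·P·Fᵀ + Q = [7 8; 8 18]
step 0: y = z − H·x̄ = [-6]
step 0: S = H·P̄·Hᵀ + R = [66]
step 0: K = P̄·Hᵀ·S⁻¹ = [7/22; 4/11]
step 0: x' = x̄ + K·y = [-10/11, 20/11]
step 0: P' = (I − K·H)·P̄ = [7/22 4/11; 4/11 102/11]
step 1: x̄ = F·x = [10/11, 30/11]
step 1: P̄ = F·P·Fᵀ + Q = [271/22 439/22; 439/22 943/22]
step 1: y = z − H·x̄ = [-19/11]
step 1: S = H·P̄·Hᵀ + R = [2505/22]
step 1: K = P̄·Hᵀ·S⁻¹ = [271/835; 439/835]
step 1: x' = x̄ + K·y = [291/835, 1519/835]
step 1: P' = (I − K·H)·P̄ = [271/835 439/835; 439/835 9511/835]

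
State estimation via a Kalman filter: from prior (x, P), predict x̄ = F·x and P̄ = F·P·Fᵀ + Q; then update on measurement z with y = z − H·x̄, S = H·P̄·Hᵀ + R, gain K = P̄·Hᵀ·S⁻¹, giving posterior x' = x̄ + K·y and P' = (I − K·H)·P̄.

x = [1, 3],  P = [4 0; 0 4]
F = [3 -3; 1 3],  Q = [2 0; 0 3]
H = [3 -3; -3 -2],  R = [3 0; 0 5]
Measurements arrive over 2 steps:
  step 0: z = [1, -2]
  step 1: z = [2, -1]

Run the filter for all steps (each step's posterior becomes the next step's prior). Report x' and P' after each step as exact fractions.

step 0: x' = [3669/6616, 10595/39696], P' = [4157/16540 3889/33080; 3889/33080 62759/198480]
step 1: x' = [23492646/44351953, -9439255/88703906], P' = [10479581/44351953 4653816/44351953; 4653816/44351953 53113969/177407812]

step 0: x̄ = F·x = [-6, 10]
step 0: P̄ = F·P·Fᵀ + Q = [74 -24; -24 43]
step 0: y = z − H·x̄ = [49, 0]
step 0: S = H·P̄·Hᵀ + R = [1488 -480; -480 555]
step 0: K = P̄·Hᵀ·S⁻¹ = [885/6616 -818/4135; -7885/39696 -2444/12405]
step 0: x' = x̄ + K·y = [3669/6616, 10595/39696]
step 0: P' = (I − K·H)·P̄ = [4157/16540 3889/33080; 3889/33080 62759/198480]
step 1: x̄ = F·x = [11419/13232, 17933/13232]
step 1: P̄ = F·P·Fᵀ + Q = [66049/13232 -18345/13232; -18345/13232 450053/66160]
step 1: y = z − H·x̄ = [23003/6616, 56891/13232]
step 1: S = H·P̄·Hᵀ + R = [2218053/16540 -273531/33080; -273531/33080 4002517/66160]
step 1: K = P̄·Hᵀ·S⁻¹ = [79805/607561 -8149275/44351953; -472585/2430244 -16207373/88703906]
step 1: x' = x̄ + K·y = [23492646/44351953, -9439255/88703906]
step 1: P' = (I − K·H)·P̄ = [10479581/44351953 4653816/44351953; 4653816/44351953 53113969/177407812]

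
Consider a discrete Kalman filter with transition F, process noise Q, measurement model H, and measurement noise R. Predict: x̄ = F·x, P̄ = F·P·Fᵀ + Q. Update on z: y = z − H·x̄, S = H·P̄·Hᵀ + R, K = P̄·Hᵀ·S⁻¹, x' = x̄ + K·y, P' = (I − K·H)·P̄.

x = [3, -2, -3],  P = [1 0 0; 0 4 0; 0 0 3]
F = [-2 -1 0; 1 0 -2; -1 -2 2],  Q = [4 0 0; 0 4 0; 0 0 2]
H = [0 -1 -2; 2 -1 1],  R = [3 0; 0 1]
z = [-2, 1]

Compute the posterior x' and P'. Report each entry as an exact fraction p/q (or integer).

x̄ = F·x = [-4, 9, -5]
P̄ = F·P·Fᵀ + Q = [12 -2 10; -2 17 -13; 10 -13 31]
y = z − H·x̄ = [-3, 23]
S = H·P̄·Hᵀ + R = [92 -94; -94 171]
K = P̄·Hᵀ·S⁻¹ = [153/3448 405/1724; -1657/6896 -1141/3448; -2363/6896 641/3448]
x' = x̄ + K·y = [4379/3448, 14549/6896, 2095/6896]
P' = (I − K·H)·P̄ = [7485/1724 19267/3448 -9863/3448; 19267/3448 54557/6896 -24793/6896; -9863/3448 -24793/6896 15941/6896]

x' = [4379/3448, 14549/6896, 2095/6896]
P' = [7485/1724 19267/3448 -9863/3448; 19267/3448 54557/6896 -24793/6896; -9863/3448 -24793/6896 15941/6896]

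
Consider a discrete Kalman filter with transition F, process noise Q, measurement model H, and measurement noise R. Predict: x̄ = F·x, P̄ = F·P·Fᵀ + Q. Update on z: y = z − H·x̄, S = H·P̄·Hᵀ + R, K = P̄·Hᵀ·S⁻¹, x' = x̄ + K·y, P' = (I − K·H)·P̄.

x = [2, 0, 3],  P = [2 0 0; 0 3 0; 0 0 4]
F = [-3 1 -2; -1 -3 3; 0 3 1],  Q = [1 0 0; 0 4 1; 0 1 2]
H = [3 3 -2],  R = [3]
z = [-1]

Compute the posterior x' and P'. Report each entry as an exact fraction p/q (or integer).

x' = [-2149/192, 1057/96, 17/64]
P' = [28223/768 -12755/384 1341/256; -12755/384 7319/192 903/128; 1341/256 903/128 4773/256]

x̄ = F·x = [-12, 7, 3]
P̄ = F·P·Fᵀ + Q = [38 -27 1; -27 69 -14; 1 -14 33]
y = z − H·x̄ = [20]
S = H·P̄·Hᵀ + R = [768]
K = P̄·Hᵀ·S⁻¹ = [31/768; 77/384; -35/256]
x' = x̄ + K·y = [-2149/192, 1057/96, 17/64]
P' = (I − K·H)·P̄ = [28223/768 -12755/384 1341/256; -12755/384 7319/192 903/128; 1341/256 903/128 4773/256]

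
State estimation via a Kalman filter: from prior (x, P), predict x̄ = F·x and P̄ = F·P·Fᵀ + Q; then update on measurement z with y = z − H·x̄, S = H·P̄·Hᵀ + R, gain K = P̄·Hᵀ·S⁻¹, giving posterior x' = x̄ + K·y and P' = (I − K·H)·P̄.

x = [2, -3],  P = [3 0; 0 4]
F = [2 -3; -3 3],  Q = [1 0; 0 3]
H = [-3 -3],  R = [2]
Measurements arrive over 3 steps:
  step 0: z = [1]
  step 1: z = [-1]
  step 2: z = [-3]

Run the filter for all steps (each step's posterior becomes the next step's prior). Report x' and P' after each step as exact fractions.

step 0: x̄ = F·x = [13, -15]
step 0: P̄ = F·P·Fᵀ + Q = [49 -54; -54 66]
step 0: y = z − H·x̄ = [-5]
step 0: S = H·P̄·Hᵀ + R = [65]
step 0: K = P̄·Hᵀ·S⁻¹ = [3/13; -36/65]
step 0: x' = x̄ + K·y = [154/13, -159/13]
step 0: P' = (I − K·H)·P̄ = [592/13 -594/13; -594/13 2994/65]
step 1: x̄ = F·x = [785/13, -939/13]
step 1: P̄ = F·P·Fᵀ + Q = [74491/65 -89256/65; -89256/65 107241/65]
step 1: y = z − H·x̄ = [-475/13]
step 1: S = H·P̄·Hᵀ + R = [5822/13]
step 1: K = P̄·Hᵀ·S⁻¹ = [8859/5822; -10791/5822]
step 1: x' = x̄ + K·y = [27865/5822, -26241/5822]
step 1: P' = (I − K·H)·P̄ = [3175169/29110 -3204699/29110; -3204699/29110 3240669/29110]
step 2: x̄ = F·x = [134453/5822, -81159/2911]
step 2: P̄ = F·P·Fᵀ + Q = [16070439/5822 -9628752/2911; -9628752/2911 57757227/14555]
step 2: y = z − H·x̄ = [-101061/5822]
step 2: S = H·P̄·Hᵀ + R = [29682701/29110]
step 2: K = P̄·Hᵀ·S⁻¹ = [47805975/29682701; -57680802/29682701]
step 2: x' = x̄ + K·y = [-144347551/29682701, 173693382/29682701]
step 2: P' = (I − K·H)·P̄ = [3423529137/29682701 -3455399787/29682701; -3455399787/29682701 3493853655/29682701]

step 0: x' = [154/13, -159/13], P' = [592/13 -594/13; -594/13 2994/65]
step 1: x' = [27865/5822, -26241/5822], P' = [3175169/29110 -3204699/29110; -3204699/29110 3240669/29110]
step 2: x' = [-144347551/29682701, 173693382/29682701], P' = [3423529137/29682701 -3455399787/29682701; -3455399787/29682701 3493853655/29682701]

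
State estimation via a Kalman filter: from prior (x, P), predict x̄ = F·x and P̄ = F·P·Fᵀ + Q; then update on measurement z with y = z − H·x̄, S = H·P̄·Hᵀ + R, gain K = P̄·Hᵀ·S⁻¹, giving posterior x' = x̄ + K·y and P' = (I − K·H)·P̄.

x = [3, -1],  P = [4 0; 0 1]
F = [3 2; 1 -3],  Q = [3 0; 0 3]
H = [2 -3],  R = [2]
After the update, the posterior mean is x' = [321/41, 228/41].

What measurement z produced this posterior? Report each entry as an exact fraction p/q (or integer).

z = [-1]

x̄ = F·x = [7, 6]
P̄ = F·P·Fᵀ + Q = [43 6; 6 16]
S = H·P̄·Hᵀ + R = [246]
K = P̄·Hᵀ·S⁻¹ = [34/123; -6/41]
x' − x̄ = [34/41, -18/41] = K·y
y = (KᵀK)⁻¹·Kᵀ·(x' − x̄) = [3]
z = y + H·x̄ = [3] + [-4] = [-1]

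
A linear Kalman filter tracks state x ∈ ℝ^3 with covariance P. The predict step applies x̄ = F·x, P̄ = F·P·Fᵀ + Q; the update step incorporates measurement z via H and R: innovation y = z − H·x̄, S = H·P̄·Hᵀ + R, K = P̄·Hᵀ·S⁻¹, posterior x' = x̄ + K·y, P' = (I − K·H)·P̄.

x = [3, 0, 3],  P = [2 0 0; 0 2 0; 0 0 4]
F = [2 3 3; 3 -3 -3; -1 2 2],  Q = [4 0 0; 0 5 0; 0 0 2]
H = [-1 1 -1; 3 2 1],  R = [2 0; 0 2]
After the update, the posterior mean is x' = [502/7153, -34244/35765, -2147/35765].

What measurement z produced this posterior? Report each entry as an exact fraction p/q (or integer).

x̄ = F·x = [15, 0, 3]
P̄ = F·P·Fᵀ + Q = [66 -42 32; -42 77 -42; 32 -42 28]
S = H·P̄·Hᵀ + R = [405 -200; -200 452]
K = P̄·Hᵀ·S⁻¹ = [-1704/7153 3113/14306; 17493/35765 2653/14306; -9526/35765 -210/7153]
x' − x̄ = [-106793/7153, -34244/35765, -109442/35765] = K·y
y = (KᵀK)⁻¹·Kᵀ·(x' − x̄) = [17, -50]
z = y + H·x̄ = [17, -50] + [-18, 48] = [-1, -2]

z = [-1, -2]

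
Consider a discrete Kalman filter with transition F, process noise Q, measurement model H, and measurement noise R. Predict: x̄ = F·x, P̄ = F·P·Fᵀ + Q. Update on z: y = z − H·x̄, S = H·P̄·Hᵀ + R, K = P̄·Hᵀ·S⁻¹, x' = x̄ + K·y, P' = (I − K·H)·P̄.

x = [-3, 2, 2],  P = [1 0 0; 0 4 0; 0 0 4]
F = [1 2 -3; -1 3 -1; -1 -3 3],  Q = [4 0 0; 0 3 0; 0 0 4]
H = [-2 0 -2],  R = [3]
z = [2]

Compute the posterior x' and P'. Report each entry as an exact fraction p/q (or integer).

x̄ = F·x = [-5, 7, 3]
P̄ = F·P·Fᵀ + Q = [57 35 -61; 35 44 -47; -61 -47 77]
y = z − H·x̄ = [-2]
S = H·P̄·Hᵀ + R = [51]
K = P̄·Hᵀ·S⁻¹ = [8/51; 8/17; -32/51]
x' = x̄ + K·y = [-271/51, 103/17, 217/51]
P' = (I − K·H)·P̄ = [2843/51 531/17 -2855/51; 531/17 556/17 -543/17; -2855/51 -543/17 2903/51]

x' = [-271/51, 103/17, 217/51]
P' = [2843/51 531/17 -2855/51; 531/17 556/17 -543/17; -2855/51 -543/17 2903/51]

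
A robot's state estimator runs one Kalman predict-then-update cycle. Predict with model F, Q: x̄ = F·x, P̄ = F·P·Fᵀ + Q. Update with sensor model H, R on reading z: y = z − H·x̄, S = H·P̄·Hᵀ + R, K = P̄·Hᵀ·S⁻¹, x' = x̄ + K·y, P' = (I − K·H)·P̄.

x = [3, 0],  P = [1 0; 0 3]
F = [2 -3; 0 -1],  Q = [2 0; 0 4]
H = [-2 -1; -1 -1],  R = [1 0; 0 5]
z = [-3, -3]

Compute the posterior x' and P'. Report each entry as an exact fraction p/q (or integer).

x' = [2127/1088, -723/1088]
P' = [1065/1088 -1605/1088; -1605/1088 3185/1088]

x̄ = F·x = [6, 0]
P̄ = F·P·Fᵀ + Q = [33 9; 9 7]
y = z − H·x̄ = [9, 3]
S = H·P̄·Hᵀ + R = [176 100; 100 63]
K = P̄·Hᵀ·S⁻¹ = [-525/1088 27/272; 25/1088 -79/272]
x' = x̄ + K·y = [2127/1088, -723/1088]
P' = (I − K·H)·P̄ = [1065/1088 -1605/1088; -1605/1088 3185/1088]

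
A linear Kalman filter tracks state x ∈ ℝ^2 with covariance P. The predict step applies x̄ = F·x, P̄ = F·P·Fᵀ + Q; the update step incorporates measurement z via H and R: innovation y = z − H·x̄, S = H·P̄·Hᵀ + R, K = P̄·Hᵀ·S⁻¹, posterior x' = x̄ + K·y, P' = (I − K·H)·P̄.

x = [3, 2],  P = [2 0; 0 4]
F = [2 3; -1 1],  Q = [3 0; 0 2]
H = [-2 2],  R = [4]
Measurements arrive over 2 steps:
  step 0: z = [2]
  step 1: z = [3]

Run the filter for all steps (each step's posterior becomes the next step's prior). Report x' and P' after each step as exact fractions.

step 0: x' = [-33/20, -1], P' = [359/40 8; 8 8]
step 1: x' = [-8594/8591, 9021/17182], P' = [32745/8591 24391/8591; 24391/8591 24588/8591]

step 0: x̄ = F·x = [12, -1]
step 0: P̄ = F·P·Fᵀ + Q = [47 8; 8 8]
step 0: y = z − H·x̄ = [28]
step 0: S = H·P̄·Hᵀ + R = [160]
step 0: K = P̄·Hᵀ·S⁻¹ = [-39/80; 0]
step 0: x' = x̄ + K·y = [-33/20, -1]
step 0: P' = (I − K·H)·P̄ = [359/40 8; 8 8]
step 1: x̄ = F·x = [-63/10, 13/20]
step 1: P̄ = F·P·Fᵀ + Q = [2069/10 -39/20; -39/20 119/40]
step 1: y = z − H·x̄ = [-109/10]
step 1: S = H·P̄·Hᵀ + R = [8591/10]
step 1: K = P̄·Hᵀ·S⁻¹ = [-4177/8591; 197/17182]
step 1: x' = x̄ + K·y = [-8594/8591, 9021/17182]
step 1: P' = (I − K·H)·P̄ = [32745/8591 24391/8591; 24391/8591 24588/8591]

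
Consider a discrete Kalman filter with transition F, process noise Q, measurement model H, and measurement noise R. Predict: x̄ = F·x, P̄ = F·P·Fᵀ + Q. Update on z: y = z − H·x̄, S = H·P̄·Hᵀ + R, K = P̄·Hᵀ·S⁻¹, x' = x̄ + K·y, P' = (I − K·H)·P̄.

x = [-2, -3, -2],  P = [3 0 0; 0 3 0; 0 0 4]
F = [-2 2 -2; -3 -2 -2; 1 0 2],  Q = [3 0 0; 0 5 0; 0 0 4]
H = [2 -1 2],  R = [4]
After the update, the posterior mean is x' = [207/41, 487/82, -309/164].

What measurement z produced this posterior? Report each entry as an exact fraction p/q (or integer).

x̄ = F·x = [2, 16, -6]
P̄ = F·P·Fᵀ + Q = [43 22 -22; 22 60 -25; -22 -25 23]
S = H·P̄·Hᵀ + R = [164]
K = P̄·Hᵀ·S⁻¹ = [5/41; -33/82; 27/164]
x' − x̄ = [125/41, -825/82, 675/164] = K·y
y = (KᵀK)⁻¹·Kᵀ·(x' − x̄) = [25]
z = y + H·x̄ = [25] + [-24] = [1]

z = [1]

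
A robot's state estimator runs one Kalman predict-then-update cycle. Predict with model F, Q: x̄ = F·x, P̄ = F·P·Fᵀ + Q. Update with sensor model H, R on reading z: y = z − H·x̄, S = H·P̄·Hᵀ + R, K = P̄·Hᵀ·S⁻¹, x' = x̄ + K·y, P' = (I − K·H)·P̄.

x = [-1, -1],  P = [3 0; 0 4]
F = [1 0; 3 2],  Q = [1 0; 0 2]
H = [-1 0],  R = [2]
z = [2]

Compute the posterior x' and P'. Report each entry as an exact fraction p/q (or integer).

x' = [-5/3, -13/2]
P' = [4/3 3; 3 63/2]

x̄ = F·x = [-1, -5]
P̄ = F·P·Fᵀ + Q = [4 9; 9 45]
y = z − H·x̄ = [1]
S = H·P̄·Hᵀ + R = [6]
K = P̄·Hᵀ·S⁻¹ = [-2/3; -3/2]
x' = x̄ + K·y = [-5/3, -13/2]
P' = (I − K·H)·P̄ = [4/3 3; 3 63/2]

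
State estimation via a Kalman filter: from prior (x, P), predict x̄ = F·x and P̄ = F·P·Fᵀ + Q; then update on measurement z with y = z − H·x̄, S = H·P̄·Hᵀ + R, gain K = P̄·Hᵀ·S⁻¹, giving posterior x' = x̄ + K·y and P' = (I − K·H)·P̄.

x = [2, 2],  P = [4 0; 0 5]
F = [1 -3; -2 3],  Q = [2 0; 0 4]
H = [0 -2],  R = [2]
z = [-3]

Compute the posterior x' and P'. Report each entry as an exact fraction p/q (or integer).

x̄ = F·x = [-4, 2]
P̄ = F·P·Fᵀ + Q = [51 -53; -53 65]
y = z − H·x̄ = [1]
S = H·P̄·Hᵀ + R = [262]
K = P̄·Hᵀ·S⁻¹ = [53/131; -65/131]
x' = x̄ + K·y = [-471/131, 197/131]
P' = (I − K·H)·P̄ = [1063/131 -53/131; -53/131 65/131]

x' = [-471/131, 197/131]
P' = [1063/131 -53/131; -53/131 65/131]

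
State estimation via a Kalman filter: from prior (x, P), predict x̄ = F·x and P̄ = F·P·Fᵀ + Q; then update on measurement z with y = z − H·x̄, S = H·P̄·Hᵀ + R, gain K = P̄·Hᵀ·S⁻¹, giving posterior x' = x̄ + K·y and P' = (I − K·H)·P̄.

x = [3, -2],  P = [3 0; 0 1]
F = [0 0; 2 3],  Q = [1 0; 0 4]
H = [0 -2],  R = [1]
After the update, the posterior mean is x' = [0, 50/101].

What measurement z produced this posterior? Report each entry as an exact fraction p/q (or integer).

x̄ = F·x = [0, 0]
P̄ = F·P·Fᵀ + Q = [1 0; 0 25]
S = H·P̄·Hᵀ + R = [101]
K = P̄·Hᵀ·S⁻¹ = [0; -50/101]
x' − x̄ = [0, 50/101] = K·y
y = (KᵀK)⁻¹·Kᵀ·(x' − x̄) = [-1]
z = y + H·x̄ = [-1] + [0] = [-1]

z = [-1]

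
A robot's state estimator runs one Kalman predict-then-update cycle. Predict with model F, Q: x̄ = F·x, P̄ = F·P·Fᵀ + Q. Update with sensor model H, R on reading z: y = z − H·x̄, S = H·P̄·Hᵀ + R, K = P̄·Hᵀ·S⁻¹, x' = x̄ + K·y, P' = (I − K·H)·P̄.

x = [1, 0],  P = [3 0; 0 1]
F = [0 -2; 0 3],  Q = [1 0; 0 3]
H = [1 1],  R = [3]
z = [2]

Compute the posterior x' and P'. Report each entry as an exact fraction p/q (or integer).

x' = [-1/4, 3/2]
P' = [39/8 -21/4; -21/4 15/2]

x̄ = F·x = [0, 0]
P̄ = F·P·Fᵀ + Q = [5 -6; -6 12]
y = z − H·x̄ = [2]
S = H·P̄·Hᵀ + R = [8]
K = P̄·Hᵀ·S⁻¹ = [-1/8; 3/4]
x' = x̄ + K·y = [-1/4, 3/2]
P' = (I − K·H)·P̄ = [39/8 -21/4; -21/4 15/2]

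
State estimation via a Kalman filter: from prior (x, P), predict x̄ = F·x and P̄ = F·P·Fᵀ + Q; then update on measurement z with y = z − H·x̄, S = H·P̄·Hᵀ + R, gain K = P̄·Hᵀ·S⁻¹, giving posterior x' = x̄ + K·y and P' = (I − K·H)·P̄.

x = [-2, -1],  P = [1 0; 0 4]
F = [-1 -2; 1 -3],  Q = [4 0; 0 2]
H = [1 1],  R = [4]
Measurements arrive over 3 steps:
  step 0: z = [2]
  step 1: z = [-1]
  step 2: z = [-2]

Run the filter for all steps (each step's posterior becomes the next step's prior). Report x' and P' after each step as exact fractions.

step 0: x̄ = F·x = [4, 1]
step 0: P̄ = F·P·Fᵀ + Q = [21 23; 23 39]
step 0: y = z − H·x̄ = [-3]
step 0: S = H·P̄·Hᵀ + R = [110]
step 0: K = P̄·Hᵀ·S⁻¹ = [2/5; 31/55]
step 0: x' = x̄ + K·y = [14/5, -38/55]
step 0: P' = (I − K·H)·P̄ = [17/5 -9/5; -9/5 223/55]
step 1: x̄ = F·x = [-78/55, 268/55]
step 1: P̄ = F·P·Fᵀ + Q = [903/55 1052/55; 1052/55 2898/55]
step 1: y = z − H·x̄ = [-49/11]
step 1: S = H·P̄·Hᵀ + R = [1225/11]
step 1: K = P̄·Hᵀ·S⁻¹ = [391/1225; 158/245]
step 1: x' = x̄ + K·y = [-71/25, 2]
step 1: P' = (I − K·H)·P̄ = [6214/1225 -186/49; -186/49 1562/245]
step 2: x̄ = F·x = [-29/25, -221/25]
step 2: P̄ = F·P·Fᵀ + Q = [23754/1225 35996/1225; 35996/1225 106854/1225]
step 2: y = z − H·x̄ = [8]
step 2: S = H·P̄·Hᵀ + R = [8300/49]
step 2: K = P̄·Hᵀ·S⁻¹ = [239/830; 2857/4150]
step 2: x' = x̄ + K·y = [2373/2075, -1383/415]
step 2: P' = (I − K·H)·P̄ = [11093/2075 -8703/2075; -8703/2075 14417/2075]

step 0: x' = [14/5, -38/55], P' = [17/5 -9/5; -9/5 223/55]
step 1: x' = [-71/25, 2], P' = [6214/1225 -186/49; -186/49 1562/245]
step 2: x' = [2373/2075, -1383/415], P' = [11093/2075 -8703/2075; -8703/2075 14417/2075]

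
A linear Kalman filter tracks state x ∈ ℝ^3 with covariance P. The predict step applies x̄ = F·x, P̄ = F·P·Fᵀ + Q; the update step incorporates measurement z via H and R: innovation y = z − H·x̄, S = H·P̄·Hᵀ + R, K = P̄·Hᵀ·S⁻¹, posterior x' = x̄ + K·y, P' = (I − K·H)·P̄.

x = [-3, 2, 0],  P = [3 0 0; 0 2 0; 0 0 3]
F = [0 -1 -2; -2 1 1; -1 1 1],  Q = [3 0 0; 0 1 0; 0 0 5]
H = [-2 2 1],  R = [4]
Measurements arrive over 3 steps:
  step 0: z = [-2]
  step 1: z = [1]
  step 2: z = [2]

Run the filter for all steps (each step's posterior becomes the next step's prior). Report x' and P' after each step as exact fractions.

step 0: x̄ = F·x = [-2, 8, 5]
step 0: P̄ = F·P·Fᵀ + Q = [17 -8 -8; -8 18 11; -8 11 13]
step 0: y = z − H·x̄ = [-27]
step 0: S = H·P̄·Hᵀ + R = [297]
step 0: K = P̄·Hᵀ·S⁻¹ = [-58/297; 7/33; 17/99]
step 0: x' = x̄ + K·y = [36/11, 25/11, 4/11]
step 0: P' = (I − K·H)·P̄ = [1685/297 142/33 194/99; 142/33 51/11 2/11; 194/99 2/11 140/33]
step 1: x̄ = F·x = [-3, -43/11, -7/11]
step 1: P̄ = F·P·Fᵀ + Q = [76/3 25/9 -49/9; 25/9 2342/297 535/297; -49/9 535/297 2195/297]
step 1: y = z − H·x̄ = [38/11]
step 1: S = H·P̄·Hᵀ + R = [44855/297]
step 1: K = P̄·Hᵀ·S⁻¹ = [-3003/8971; 3569/44855; 6499/44855]
step 1: x' = x̄ + K·y = [-37287/8971, -163013/44855, -6093/44855]
step 1: P' = (I − K·H)·P̄ = [75447/8971 61006/8971 16870/8971; 61006/8971 310817/44855 2702/44855; 16870/8971 2702/44855 189292/44855]
step 2: x̄ = F·x = [175199/44855, 203764/44855, 17329/44855]
step 2: P̄ = F·P·Fᵀ + Q = [1213358/44855 249953/44855 -223777/44855; 249953/44855 501788/44855 91843/44855; -223777/44855 91843/44855 328263/44855]
step 2: y = z − H·x̄ = [15251/44855]
step 2: S = H·P̄·Hᵀ + R = [6631123/44855]
step 2: K = P̄·Hᵀ·S⁻¹ = [-2150587/6631123; 595513/6631123; 959503/6631123]
step 2: x' = x̄ + K·y = [25169268/6631123, 30325857/6631123, 2888064/6631123]
step 2: P' = (I − K·H)·P̄ = [76265783/6631123 65503770/6631123 12921678/6631123; 65503770/6631123 66275381/6631123 838830/6631123; 12921678/6631123 838830/6631123 28003708/6631123]

step 0: x' = [36/11, 25/11, 4/11], P' = [1685/297 142/33 194/99; 142/33 51/11 2/11; 194/99 2/11 140/33]
step 1: x' = [-37287/8971, -163013/44855, -6093/44855], P' = [75447/8971 61006/8971 16870/8971; 61006/8971 310817/44855 2702/44855; 16870/8971 2702/44855 189292/44855]
step 2: x' = [25169268/6631123, 30325857/6631123, 2888064/6631123], P' = [76265783/6631123 65503770/6631123 12921678/6631123; 65503770/6631123 66275381/6631123 838830/6631123; 12921678/6631123 838830/6631123 28003708/6631123]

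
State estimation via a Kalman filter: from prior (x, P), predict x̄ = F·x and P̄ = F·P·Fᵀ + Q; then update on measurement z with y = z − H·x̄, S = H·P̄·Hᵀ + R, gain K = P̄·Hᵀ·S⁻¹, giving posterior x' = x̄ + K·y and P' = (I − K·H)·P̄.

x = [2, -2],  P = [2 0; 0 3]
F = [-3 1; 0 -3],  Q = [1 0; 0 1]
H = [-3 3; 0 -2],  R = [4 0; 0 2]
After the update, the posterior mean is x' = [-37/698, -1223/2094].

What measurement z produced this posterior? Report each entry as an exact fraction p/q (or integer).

z = [-2, 1]

x̄ = F·x = [-8, 6]
P̄ = F·P·Fᵀ + Q = [22 -9; -9 28]
S = H·P̄·Hᵀ + R = [616 -222; -222 114]
K = P̄·Hᵀ·S⁻¹ = [-1101/3490 -1593/3490; 37/3490 -4927/10470]
x' − x̄ = [5547/698, -13787/2094] = K·y
y = (KᵀK)⁻¹·Kᵀ·(x' − x̄) = [-44, 13]
z = y + H·x̄ = [-44, 13] + [42, -12] = [-2, 1]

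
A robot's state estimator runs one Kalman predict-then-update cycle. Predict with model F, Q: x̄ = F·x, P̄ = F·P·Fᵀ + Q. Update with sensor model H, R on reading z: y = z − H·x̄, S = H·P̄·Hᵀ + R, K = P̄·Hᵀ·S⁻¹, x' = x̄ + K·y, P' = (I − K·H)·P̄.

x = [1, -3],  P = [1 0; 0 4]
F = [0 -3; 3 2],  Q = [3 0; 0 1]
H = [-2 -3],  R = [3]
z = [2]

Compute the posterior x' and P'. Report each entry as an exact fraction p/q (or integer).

x' = [293/35, -43/7]
P' = [1353/35 -180/7; -180/7 122/7]

x̄ = F·x = [9, -3]
P̄ = F·P·Fᵀ + Q = [39 -24; -24 26]
y = z − H·x̄ = [11]
S = H·P̄·Hᵀ + R = [105]
K = P̄·Hᵀ·S⁻¹ = [-2/35; -2/7]
x' = x̄ + K·y = [293/35, -43/7]
P' = (I − K·H)·P̄ = [1353/35 -180/7; -180/7 122/7]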